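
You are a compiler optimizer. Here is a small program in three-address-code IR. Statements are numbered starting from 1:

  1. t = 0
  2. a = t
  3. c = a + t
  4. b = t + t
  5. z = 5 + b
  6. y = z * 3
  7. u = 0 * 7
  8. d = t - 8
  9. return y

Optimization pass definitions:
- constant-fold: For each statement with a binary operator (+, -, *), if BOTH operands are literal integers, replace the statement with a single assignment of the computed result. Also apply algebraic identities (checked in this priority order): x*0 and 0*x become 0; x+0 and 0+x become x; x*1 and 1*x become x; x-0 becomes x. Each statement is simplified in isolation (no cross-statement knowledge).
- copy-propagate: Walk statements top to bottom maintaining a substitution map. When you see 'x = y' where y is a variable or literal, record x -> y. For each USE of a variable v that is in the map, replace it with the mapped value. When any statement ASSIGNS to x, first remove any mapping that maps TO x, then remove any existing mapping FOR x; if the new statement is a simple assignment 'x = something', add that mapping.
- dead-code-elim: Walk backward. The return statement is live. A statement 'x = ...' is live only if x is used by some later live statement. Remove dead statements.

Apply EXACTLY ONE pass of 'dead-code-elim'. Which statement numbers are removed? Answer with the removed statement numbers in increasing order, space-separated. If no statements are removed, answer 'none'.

Backward liveness scan:
Stmt 1 't = 0': KEEP (t is live); live-in = []
Stmt 2 'a = t': DEAD (a not in live set ['t'])
Stmt 3 'c = a + t': DEAD (c not in live set ['t'])
Stmt 4 'b = t + t': KEEP (b is live); live-in = ['t']
Stmt 5 'z = 5 + b': KEEP (z is live); live-in = ['b']
Stmt 6 'y = z * 3': KEEP (y is live); live-in = ['z']
Stmt 7 'u = 0 * 7': DEAD (u not in live set ['y'])
Stmt 8 'd = t - 8': DEAD (d not in live set ['y'])
Stmt 9 'return y': KEEP (return); live-in = ['y']
Removed statement numbers: [2, 3, 7, 8]
Surviving IR:
  t = 0
  b = t + t
  z = 5 + b
  y = z * 3
  return y

Answer: 2 3 7 8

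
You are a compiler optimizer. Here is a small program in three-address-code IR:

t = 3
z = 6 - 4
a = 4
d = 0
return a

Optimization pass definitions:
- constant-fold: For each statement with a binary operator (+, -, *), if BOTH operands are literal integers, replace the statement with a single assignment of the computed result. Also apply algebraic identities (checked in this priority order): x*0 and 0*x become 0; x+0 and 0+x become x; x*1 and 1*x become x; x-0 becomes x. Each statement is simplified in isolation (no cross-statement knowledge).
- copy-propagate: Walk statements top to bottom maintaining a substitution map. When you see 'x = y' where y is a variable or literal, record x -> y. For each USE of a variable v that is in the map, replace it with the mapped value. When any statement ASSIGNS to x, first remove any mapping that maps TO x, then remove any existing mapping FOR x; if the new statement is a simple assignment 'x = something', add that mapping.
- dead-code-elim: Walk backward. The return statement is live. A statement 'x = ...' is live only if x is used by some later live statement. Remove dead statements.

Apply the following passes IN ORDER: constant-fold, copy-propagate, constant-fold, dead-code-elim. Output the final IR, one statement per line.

Initial IR:
  t = 3
  z = 6 - 4
  a = 4
  d = 0
  return a
After constant-fold (5 stmts):
  t = 3
  z = 2
  a = 4
  d = 0
  return a
After copy-propagate (5 stmts):
  t = 3
  z = 2
  a = 4
  d = 0
  return 4
After constant-fold (5 stmts):
  t = 3
  z = 2
  a = 4
  d = 0
  return 4
After dead-code-elim (1 stmts):
  return 4

Answer: return 4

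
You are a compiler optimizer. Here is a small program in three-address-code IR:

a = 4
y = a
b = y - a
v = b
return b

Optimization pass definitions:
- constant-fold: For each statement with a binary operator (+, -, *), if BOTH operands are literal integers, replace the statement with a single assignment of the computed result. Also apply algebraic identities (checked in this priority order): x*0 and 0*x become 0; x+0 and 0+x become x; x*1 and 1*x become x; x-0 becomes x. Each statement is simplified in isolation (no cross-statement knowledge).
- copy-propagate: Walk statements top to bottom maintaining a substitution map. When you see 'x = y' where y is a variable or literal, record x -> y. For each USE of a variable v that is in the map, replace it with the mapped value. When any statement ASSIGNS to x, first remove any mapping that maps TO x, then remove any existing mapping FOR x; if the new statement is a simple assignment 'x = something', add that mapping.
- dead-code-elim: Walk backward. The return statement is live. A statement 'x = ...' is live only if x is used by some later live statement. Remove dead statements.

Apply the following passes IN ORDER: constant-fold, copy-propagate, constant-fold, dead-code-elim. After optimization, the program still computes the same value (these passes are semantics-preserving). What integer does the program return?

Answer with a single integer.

Answer: 0

Derivation:
Initial IR:
  a = 4
  y = a
  b = y - a
  v = b
  return b
After constant-fold (5 stmts):
  a = 4
  y = a
  b = y - a
  v = b
  return b
After copy-propagate (5 stmts):
  a = 4
  y = 4
  b = 4 - 4
  v = b
  return b
After constant-fold (5 stmts):
  a = 4
  y = 4
  b = 0
  v = b
  return b
After dead-code-elim (2 stmts):
  b = 0
  return b
Evaluate:
  a = 4  =>  a = 4
  y = a  =>  y = 4
  b = y - a  =>  b = 0
  v = b  =>  v = 0
  return b = 0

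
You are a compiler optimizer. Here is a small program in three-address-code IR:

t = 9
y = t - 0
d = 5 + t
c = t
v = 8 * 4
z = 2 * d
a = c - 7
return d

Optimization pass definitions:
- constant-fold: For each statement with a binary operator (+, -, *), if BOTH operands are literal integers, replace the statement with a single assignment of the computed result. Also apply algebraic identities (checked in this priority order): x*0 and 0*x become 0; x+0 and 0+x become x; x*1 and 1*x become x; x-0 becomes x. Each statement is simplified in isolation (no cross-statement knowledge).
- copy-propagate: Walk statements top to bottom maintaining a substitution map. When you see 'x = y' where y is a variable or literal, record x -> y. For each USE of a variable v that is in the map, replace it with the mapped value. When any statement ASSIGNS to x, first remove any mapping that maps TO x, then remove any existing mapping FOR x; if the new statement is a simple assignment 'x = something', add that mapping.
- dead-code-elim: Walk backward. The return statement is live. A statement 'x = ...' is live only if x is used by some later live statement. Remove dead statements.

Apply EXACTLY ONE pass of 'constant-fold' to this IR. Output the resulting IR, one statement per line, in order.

Answer: t = 9
y = t
d = 5 + t
c = t
v = 32
z = 2 * d
a = c - 7
return d

Derivation:
Applying constant-fold statement-by-statement:
  [1] t = 9  (unchanged)
  [2] y = t - 0  -> y = t
  [3] d = 5 + t  (unchanged)
  [4] c = t  (unchanged)
  [5] v = 8 * 4  -> v = 32
  [6] z = 2 * d  (unchanged)
  [7] a = c - 7  (unchanged)
  [8] return d  (unchanged)
Result (8 stmts):
  t = 9
  y = t
  d = 5 + t
  c = t
  v = 32
  z = 2 * d
  a = c - 7
  return d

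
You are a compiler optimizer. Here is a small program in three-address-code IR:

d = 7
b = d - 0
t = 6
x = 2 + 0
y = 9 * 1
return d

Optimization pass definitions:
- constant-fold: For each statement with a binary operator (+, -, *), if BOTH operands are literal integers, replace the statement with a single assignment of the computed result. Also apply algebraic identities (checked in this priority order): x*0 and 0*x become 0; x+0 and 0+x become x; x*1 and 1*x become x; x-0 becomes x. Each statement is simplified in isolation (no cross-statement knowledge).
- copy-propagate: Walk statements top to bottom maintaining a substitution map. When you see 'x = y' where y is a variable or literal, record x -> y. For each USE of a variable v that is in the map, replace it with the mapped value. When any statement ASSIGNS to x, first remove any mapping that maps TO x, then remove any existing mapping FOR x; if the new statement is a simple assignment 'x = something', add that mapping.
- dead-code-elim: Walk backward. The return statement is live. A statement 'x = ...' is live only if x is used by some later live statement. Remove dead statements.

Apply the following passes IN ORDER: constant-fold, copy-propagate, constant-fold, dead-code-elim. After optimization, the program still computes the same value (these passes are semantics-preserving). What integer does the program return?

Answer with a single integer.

Initial IR:
  d = 7
  b = d - 0
  t = 6
  x = 2 + 0
  y = 9 * 1
  return d
After constant-fold (6 stmts):
  d = 7
  b = d
  t = 6
  x = 2
  y = 9
  return d
After copy-propagate (6 stmts):
  d = 7
  b = 7
  t = 6
  x = 2
  y = 9
  return 7
After constant-fold (6 stmts):
  d = 7
  b = 7
  t = 6
  x = 2
  y = 9
  return 7
After dead-code-elim (1 stmts):
  return 7
Evaluate:
  d = 7  =>  d = 7
  b = d - 0  =>  b = 7
  t = 6  =>  t = 6
  x = 2 + 0  =>  x = 2
  y = 9 * 1  =>  y = 9
  return d = 7

Answer: 7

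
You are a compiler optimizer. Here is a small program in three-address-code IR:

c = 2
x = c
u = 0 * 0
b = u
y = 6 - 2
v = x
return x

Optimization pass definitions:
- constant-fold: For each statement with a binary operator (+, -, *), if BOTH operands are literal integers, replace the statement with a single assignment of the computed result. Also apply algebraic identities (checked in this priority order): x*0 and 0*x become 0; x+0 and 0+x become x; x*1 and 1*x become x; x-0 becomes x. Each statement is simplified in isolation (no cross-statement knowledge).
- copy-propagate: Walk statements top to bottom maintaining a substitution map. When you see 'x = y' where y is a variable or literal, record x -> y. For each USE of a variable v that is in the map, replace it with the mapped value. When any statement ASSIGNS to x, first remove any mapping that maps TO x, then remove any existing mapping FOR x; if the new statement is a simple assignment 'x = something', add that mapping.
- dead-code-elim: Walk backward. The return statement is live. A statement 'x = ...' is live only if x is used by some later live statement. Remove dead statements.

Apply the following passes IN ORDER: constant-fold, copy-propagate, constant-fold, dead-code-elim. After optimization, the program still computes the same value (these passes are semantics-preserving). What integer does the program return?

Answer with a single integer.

Initial IR:
  c = 2
  x = c
  u = 0 * 0
  b = u
  y = 6 - 2
  v = x
  return x
After constant-fold (7 stmts):
  c = 2
  x = c
  u = 0
  b = u
  y = 4
  v = x
  return x
After copy-propagate (7 stmts):
  c = 2
  x = 2
  u = 0
  b = 0
  y = 4
  v = 2
  return 2
After constant-fold (7 stmts):
  c = 2
  x = 2
  u = 0
  b = 0
  y = 4
  v = 2
  return 2
After dead-code-elim (1 stmts):
  return 2
Evaluate:
  c = 2  =>  c = 2
  x = c  =>  x = 2
  u = 0 * 0  =>  u = 0
  b = u  =>  b = 0
  y = 6 - 2  =>  y = 4
  v = x  =>  v = 2
  return x = 2

Answer: 2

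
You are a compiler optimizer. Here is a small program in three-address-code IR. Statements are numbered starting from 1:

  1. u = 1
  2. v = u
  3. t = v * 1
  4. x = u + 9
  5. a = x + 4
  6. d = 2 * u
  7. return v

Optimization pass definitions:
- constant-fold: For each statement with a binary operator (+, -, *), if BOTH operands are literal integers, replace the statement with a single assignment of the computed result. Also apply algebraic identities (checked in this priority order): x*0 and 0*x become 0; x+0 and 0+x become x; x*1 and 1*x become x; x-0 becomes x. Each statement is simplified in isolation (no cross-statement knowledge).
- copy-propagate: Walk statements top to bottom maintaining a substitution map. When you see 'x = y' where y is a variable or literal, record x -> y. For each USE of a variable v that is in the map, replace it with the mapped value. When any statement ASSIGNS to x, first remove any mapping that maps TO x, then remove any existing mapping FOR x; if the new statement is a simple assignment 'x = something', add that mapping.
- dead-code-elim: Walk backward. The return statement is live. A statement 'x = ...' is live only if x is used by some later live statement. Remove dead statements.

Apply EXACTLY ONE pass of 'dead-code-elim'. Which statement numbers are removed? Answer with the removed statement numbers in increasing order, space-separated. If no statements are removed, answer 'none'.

Answer: 3 4 5 6

Derivation:
Backward liveness scan:
Stmt 1 'u = 1': KEEP (u is live); live-in = []
Stmt 2 'v = u': KEEP (v is live); live-in = ['u']
Stmt 3 't = v * 1': DEAD (t not in live set ['v'])
Stmt 4 'x = u + 9': DEAD (x not in live set ['v'])
Stmt 5 'a = x + 4': DEAD (a not in live set ['v'])
Stmt 6 'd = 2 * u': DEAD (d not in live set ['v'])
Stmt 7 'return v': KEEP (return); live-in = ['v']
Removed statement numbers: [3, 4, 5, 6]
Surviving IR:
  u = 1
  v = u
  return v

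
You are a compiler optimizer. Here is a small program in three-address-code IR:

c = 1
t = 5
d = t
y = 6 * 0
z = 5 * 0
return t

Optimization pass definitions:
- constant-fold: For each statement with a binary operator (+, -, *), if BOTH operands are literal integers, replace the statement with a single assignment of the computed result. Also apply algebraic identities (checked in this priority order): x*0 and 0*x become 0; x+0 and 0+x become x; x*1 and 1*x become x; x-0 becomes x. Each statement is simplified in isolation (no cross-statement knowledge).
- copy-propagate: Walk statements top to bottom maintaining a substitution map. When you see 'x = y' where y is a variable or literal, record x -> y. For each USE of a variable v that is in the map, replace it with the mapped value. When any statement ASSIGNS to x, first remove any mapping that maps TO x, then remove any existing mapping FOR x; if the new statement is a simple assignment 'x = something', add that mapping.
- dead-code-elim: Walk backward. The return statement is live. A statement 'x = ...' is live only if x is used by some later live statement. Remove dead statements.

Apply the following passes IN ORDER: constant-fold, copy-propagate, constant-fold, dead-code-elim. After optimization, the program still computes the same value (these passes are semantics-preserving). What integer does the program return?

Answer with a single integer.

Answer: 5

Derivation:
Initial IR:
  c = 1
  t = 5
  d = t
  y = 6 * 0
  z = 5 * 0
  return t
After constant-fold (6 stmts):
  c = 1
  t = 5
  d = t
  y = 0
  z = 0
  return t
After copy-propagate (6 stmts):
  c = 1
  t = 5
  d = 5
  y = 0
  z = 0
  return 5
After constant-fold (6 stmts):
  c = 1
  t = 5
  d = 5
  y = 0
  z = 0
  return 5
After dead-code-elim (1 stmts):
  return 5
Evaluate:
  c = 1  =>  c = 1
  t = 5  =>  t = 5
  d = t  =>  d = 5
  y = 6 * 0  =>  y = 0
  z = 5 * 0  =>  z = 0
  return t = 5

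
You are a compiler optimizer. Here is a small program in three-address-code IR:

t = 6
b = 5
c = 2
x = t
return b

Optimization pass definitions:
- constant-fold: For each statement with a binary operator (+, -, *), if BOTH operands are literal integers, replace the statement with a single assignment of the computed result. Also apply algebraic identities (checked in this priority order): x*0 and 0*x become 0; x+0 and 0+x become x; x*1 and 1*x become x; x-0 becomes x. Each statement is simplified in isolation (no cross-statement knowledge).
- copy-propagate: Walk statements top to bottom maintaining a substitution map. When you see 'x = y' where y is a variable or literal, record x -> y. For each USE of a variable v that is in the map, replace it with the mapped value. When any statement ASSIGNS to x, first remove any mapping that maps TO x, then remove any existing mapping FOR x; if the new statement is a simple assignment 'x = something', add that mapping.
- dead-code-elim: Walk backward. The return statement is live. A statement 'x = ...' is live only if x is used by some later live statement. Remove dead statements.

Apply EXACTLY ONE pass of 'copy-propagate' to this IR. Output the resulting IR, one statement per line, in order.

Applying copy-propagate statement-by-statement:
  [1] t = 6  (unchanged)
  [2] b = 5  (unchanged)
  [3] c = 2  (unchanged)
  [4] x = t  -> x = 6
  [5] return b  -> return 5
Result (5 stmts):
  t = 6
  b = 5
  c = 2
  x = 6
  return 5

Answer: t = 6
b = 5
c = 2
x = 6
return 5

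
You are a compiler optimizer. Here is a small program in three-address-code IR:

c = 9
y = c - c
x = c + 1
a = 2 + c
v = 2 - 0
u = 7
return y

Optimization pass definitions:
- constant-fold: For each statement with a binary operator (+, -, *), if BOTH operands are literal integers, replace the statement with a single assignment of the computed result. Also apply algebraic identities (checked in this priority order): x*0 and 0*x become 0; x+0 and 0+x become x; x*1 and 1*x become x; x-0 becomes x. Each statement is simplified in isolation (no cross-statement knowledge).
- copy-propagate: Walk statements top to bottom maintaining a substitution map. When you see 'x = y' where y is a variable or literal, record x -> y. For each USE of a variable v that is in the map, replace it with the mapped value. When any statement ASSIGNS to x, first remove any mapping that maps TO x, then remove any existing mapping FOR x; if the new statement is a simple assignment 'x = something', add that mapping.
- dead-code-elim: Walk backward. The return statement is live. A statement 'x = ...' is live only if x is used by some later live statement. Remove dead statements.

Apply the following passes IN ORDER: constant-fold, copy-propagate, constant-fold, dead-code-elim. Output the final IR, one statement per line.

Answer: y = 0
return y

Derivation:
Initial IR:
  c = 9
  y = c - c
  x = c + 1
  a = 2 + c
  v = 2 - 0
  u = 7
  return y
After constant-fold (7 stmts):
  c = 9
  y = c - c
  x = c + 1
  a = 2 + c
  v = 2
  u = 7
  return y
After copy-propagate (7 stmts):
  c = 9
  y = 9 - 9
  x = 9 + 1
  a = 2 + 9
  v = 2
  u = 7
  return y
After constant-fold (7 stmts):
  c = 9
  y = 0
  x = 10
  a = 11
  v = 2
  u = 7
  return y
After dead-code-elim (2 stmts):
  y = 0
  return y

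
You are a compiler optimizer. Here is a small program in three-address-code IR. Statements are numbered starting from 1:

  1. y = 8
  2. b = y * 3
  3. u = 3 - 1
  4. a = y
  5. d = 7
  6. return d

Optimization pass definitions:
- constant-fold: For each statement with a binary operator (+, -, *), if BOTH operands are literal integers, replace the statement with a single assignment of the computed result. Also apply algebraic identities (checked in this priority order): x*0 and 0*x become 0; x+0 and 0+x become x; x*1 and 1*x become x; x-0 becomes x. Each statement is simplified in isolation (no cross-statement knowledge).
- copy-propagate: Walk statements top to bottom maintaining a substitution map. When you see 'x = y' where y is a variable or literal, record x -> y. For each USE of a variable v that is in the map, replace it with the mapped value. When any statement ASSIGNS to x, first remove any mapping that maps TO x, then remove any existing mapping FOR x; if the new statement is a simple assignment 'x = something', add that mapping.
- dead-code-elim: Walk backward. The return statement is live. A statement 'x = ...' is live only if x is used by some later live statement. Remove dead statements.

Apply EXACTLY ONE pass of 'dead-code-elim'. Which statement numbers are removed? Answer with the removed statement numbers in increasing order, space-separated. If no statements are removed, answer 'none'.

Answer: 1 2 3 4

Derivation:
Backward liveness scan:
Stmt 1 'y = 8': DEAD (y not in live set [])
Stmt 2 'b = y * 3': DEAD (b not in live set [])
Stmt 3 'u = 3 - 1': DEAD (u not in live set [])
Stmt 4 'a = y': DEAD (a not in live set [])
Stmt 5 'd = 7': KEEP (d is live); live-in = []
Stmt 6 'return d': KEEP (return); live-in = ['d']
Removed statement numbers: [1, 2, 3, 4]
Surviving IR:
  d = 7
  return d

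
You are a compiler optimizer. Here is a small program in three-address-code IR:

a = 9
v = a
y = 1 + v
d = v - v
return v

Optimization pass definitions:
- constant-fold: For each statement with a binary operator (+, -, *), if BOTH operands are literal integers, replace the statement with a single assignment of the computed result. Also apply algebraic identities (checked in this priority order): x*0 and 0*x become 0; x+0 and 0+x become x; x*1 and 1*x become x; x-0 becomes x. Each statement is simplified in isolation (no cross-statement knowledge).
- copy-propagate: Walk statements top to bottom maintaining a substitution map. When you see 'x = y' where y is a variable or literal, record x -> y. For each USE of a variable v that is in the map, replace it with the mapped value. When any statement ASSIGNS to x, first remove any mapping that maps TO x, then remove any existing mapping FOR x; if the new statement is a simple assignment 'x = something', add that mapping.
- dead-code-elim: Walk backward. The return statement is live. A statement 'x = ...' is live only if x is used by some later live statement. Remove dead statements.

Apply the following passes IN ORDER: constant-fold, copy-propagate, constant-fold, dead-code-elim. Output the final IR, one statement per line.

Initial IR:
  a = 9
  v = a
  y = 1 + v
  d = v - v
  return v
After constant-fold (5 stmts):
  a = 9
  v = a
  y = 1 + v
  d = v - v
  return v
After copy-propagate (5 stmts):
  a = 9
  v = 9
  y = 1 + 9
  d = 9 - 9
  return 9
After constant-fold (5 stmts):
  a = 9
  v = 9
  y = 10
  d = 0
  return 9
After dead-code-elim (1 stmts):
  return 9

Answer: return 9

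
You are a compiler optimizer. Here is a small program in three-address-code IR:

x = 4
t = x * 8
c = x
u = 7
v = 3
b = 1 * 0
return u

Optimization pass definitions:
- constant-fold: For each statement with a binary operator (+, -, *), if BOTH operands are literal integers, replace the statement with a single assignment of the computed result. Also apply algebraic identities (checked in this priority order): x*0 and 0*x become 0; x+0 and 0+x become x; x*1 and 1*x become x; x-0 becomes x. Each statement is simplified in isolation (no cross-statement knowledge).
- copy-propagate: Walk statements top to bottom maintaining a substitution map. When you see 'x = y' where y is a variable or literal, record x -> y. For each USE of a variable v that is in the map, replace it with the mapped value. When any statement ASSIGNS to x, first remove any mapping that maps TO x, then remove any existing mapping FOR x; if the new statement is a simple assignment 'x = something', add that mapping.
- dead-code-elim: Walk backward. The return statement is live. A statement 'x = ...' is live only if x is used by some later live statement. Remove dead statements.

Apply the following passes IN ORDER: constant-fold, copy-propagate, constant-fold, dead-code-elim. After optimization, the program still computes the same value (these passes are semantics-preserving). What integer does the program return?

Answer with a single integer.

Answer: 7

Derivation:
Initial IR:
  x = 4
  t = x * 8
  c = x
  u = 7
  v = 3
  b = 1 * 0
  return u
After constant-fold (7 stmts):
  x = 4
  t = x * 8
  c = x
  u = 7
  v = 3
  b = 0
  return u
After copy-propagate (7 stmts):
  x = 4
  t = 4 * 8
  c = 4
  u = 7
  v = 3
  b = 0
  return 7
After constant-fold (7 stmts):
  x = 4
  t = 32
  c = 4
  u = 7
  v = 3
  b = 0
  return 7
After dead-code-elim (1 stmts):
  return 7
Evaluate:
  x = 4  =>  x = 4
  t = x * 8  =>  t = 32
  c = x  =>  c = 4
  u = 7  =>  u = 7
  v = 3  =>  v = 3
  b = 1 * 0  =>  b = 0
  return u = 7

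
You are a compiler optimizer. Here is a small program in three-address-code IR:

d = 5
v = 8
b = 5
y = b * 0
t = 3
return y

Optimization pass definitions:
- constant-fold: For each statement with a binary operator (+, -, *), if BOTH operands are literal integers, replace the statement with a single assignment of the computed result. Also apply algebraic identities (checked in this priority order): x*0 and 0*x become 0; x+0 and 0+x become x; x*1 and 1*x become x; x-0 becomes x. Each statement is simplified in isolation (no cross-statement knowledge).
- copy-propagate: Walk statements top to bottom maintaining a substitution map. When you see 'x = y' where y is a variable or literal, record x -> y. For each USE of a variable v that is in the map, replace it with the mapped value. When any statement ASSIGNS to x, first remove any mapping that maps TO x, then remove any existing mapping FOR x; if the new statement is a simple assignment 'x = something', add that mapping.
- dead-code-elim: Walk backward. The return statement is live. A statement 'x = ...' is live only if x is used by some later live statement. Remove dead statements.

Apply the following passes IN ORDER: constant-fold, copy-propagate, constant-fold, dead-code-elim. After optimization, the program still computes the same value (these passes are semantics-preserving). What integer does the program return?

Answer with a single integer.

Answer: 0

Derivation:
Initial IR:
  d = 5
  v = 8
  b = 5
  y = b * 0
  t = 3
  return y
After constant-fold (6 stmts):
  d = 5
  v = 8
  b = 5
  y = 0
  t = 3
  return y
After copy-propagate (6 stmts):
  d = 5
  v = 8
  b = 5
  y = 0
  t = 3
  return 0
After constant-fold (6 stmts):
  d = 5
  v = 8
  b = 5
  y = 0
  t = 3
  return 0
After dead-code-elim (1 stmts):
  return 0
Evaluate:
  d = 5  =>  d = 5
  v = 8  =>  v = 8
  b = 5  =>  b = 5
  y = b * 0  =>  y = 0
  t = 3  =>  t = 3
  return y = 0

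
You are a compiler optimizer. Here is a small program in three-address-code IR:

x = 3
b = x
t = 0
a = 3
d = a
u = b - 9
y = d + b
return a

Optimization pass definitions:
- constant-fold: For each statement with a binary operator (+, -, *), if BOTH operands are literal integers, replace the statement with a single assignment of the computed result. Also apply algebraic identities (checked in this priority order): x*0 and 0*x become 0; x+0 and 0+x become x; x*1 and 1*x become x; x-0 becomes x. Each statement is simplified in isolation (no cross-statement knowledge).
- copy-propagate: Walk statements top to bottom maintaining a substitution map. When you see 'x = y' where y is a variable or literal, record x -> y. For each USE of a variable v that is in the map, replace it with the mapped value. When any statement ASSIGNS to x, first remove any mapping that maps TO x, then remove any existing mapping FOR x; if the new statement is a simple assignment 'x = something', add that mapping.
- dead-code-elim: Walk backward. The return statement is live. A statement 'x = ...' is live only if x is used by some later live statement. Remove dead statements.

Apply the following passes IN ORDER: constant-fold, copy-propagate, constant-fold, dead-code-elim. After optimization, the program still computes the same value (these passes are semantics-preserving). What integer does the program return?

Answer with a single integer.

Initial IR:
  x = 3
  b = x
  t = 0
  a = 3
  d = a
  u = b - 9
  y = d + b
  return a
After constant-fold (8 stmts):
  x = 3
  b = x
  t = 0
  a = 3
  d = a
  u = b - 9
  y = d + b
  return a
After copy-propagate (8 stmts):
  x = 3
  b = 3
  t = 0
  a = 3
  d = 3
  u = 3 - 9
  y = 3 + 3
  return 3
After constant-fold (8 stmts):
  x = 3
  b = 3
  t = 0
  a = 3
  d = 3
  u = -6
  y = 6
  return 3
After dead-code-elim (1 stmts):
  return 3
Evaluate:
  x = 3  =>  x = 3
  b = x  =>  b = 3
  t = 0  =>  t = 0
  a = 3  =>  a = 3
  d = a  =>  d = 3
  u = b - 9  =>  u = -6
  y = d + b  =>  y = 6
  return a = 3

Answer: 3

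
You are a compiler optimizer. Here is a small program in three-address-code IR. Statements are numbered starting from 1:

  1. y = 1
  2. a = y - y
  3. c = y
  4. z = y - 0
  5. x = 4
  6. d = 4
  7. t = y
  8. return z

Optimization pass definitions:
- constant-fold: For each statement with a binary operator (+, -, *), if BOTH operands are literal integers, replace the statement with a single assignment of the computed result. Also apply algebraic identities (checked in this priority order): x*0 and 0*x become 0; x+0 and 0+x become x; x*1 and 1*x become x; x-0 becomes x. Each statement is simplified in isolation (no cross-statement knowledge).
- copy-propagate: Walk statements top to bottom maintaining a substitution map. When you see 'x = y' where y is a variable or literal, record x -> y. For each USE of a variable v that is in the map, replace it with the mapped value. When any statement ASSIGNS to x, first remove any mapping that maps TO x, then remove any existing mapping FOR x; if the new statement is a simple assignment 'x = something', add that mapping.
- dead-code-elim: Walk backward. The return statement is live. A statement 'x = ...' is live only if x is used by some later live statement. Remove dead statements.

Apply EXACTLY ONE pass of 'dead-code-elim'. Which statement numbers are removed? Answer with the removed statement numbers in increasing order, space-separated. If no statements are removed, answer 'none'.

Backward liveness scan:
Stmt 1 'y = 1': KEEP (y is live); live-in = []
Stmt 2 'a = y - y': DEAD (a not in live set ['y'])
Stmt 3 'c = y': DEAD (c not in live set ['y'])
Stmt 4 'z = y - 0': KEEP (z is live); live-in = ['y']
Stmt 5 'x = 4': DEAD (x not in live set ['z'])
Stmt 6 'd = 4': DEAD (d not in live set ['z'])
Stmt 7 't = y': DEAD (t not in live set ['z'])
Stmt 8 'return z': KEEP (return); live-in = ['z']
Removed statement numbers: [2, 3, 5, 6, 7]
Surviving IR:
  y = 1
  z = y - 0
  return z

Answer: 2 3 5 6 7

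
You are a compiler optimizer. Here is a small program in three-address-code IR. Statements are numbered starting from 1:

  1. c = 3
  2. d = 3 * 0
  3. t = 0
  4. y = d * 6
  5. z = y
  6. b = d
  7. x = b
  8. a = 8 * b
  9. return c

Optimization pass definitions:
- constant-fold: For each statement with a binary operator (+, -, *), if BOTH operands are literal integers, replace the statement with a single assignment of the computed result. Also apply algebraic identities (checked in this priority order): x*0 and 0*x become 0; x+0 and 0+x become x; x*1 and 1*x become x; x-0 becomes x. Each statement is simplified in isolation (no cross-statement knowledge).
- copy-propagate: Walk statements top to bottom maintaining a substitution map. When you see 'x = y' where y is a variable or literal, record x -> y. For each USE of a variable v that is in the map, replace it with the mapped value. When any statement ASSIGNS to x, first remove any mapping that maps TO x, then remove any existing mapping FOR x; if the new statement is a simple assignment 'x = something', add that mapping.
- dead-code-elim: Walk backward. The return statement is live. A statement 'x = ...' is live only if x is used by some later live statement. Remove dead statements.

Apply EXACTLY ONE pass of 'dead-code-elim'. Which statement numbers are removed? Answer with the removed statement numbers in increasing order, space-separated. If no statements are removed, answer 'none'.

Answer: 2 3 4 5 6 7 8

Derivation:
Backward liveness scan:
Stmt 1 'c = 3': KEEP (c is live); live-in = []
Stmt 2 'd = 3 * 0': DEAD (d not in live set ['c'])
Stmt 3 't = 0': DEAD (t not in live set ['c'])
Stmt 4 'y = d * 6': DEAD (y not in live set ['c'])
Stmt 5 'z = y': DEAD (z not in live set ['c'])
Stmt 6 'b = d': DEAD (b not in live set ['c'])
Stmt 7 'x = b': DEAD (x not in live set ['c'])
Stmt 8 'a = 8 * b': DEAD (a not in live set ['c'])
Stmt 9 'return c': KEEP (return); live-in = ['c']
Removed statement numbers: [2, 3, 4, 5, 6, 7, 8]
Surviving IR:
  c = 3
  return c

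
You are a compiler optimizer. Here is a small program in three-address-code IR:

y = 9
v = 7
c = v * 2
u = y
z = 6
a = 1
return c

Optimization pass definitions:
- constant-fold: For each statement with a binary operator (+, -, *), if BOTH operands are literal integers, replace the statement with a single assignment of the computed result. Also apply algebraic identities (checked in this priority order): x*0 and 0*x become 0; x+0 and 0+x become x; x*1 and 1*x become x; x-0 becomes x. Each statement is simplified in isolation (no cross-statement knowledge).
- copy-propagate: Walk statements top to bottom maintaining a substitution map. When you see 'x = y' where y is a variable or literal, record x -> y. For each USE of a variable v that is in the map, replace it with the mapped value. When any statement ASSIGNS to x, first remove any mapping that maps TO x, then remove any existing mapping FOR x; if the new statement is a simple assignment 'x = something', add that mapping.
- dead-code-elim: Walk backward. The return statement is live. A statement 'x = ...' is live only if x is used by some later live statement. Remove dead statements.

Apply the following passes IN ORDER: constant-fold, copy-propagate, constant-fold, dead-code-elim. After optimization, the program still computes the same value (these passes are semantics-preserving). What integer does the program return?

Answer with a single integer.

Initial IR:
  y = 9
  v = 7
  c = v * 2
  u = y
  z = 6
  a = 1
  return c
After constant-fold (7 stmts):
  y = 9
  v = 7
  c = v * 2
  u = y
  z = 6
  a = 1
  return c
After copy-propagate (7 stmts):
  y = 9
  v = 7
  c = 7 * 2
  u = 9
  z = 6
  a = 1
  return c
After constant-fold (7 stmts):
  y = 9
  v = 7
  c = 14
  u = 9
  z = 6
  a = 1
  return c
After dead-code-elim (2 stmts):
  c = 14
  return c
Evaluate:
  y = 9  =>  y = 9
  v = 7  =>  v = 7
  c = v * 2  =>  c = 14
  u = y  =>  u = 9
  z = 6  =>  z = 6
  a = 1  =>  a = 1
  return c = 14

Answer: 14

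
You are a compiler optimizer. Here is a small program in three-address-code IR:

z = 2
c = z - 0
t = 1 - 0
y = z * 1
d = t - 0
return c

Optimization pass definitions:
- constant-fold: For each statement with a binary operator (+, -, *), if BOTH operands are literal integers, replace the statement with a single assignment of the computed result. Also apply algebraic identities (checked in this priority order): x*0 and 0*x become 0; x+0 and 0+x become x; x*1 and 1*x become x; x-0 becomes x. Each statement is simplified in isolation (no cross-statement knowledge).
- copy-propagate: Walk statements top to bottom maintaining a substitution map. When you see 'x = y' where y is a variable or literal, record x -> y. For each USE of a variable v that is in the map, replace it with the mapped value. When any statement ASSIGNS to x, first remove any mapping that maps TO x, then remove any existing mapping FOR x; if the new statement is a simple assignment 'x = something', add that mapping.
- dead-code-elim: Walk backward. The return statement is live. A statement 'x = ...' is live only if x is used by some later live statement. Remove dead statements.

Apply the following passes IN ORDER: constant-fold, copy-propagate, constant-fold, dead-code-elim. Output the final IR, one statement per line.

Answer: return 2

Derivation:
Initial IR:
  z = 2
  c = z - 0
  t = 1 - 0
  y = z * 1
  d = t - 0
  return c
After constant-fold (6 stmts):
  z = 2
  c = z
  t = 1
  y = z
  d = t
  return c
After copy-propagate (6 stmts):
  z = 2
  c = 2
  t = 1
  y = 2
  d = 1
  return 2
After constant-fold (6 stmts):
  z = 2
  c = 2
  t = 1
  y = 2
  d = 1
  return 2
After dead-code-elim (1 stmts):
  return 2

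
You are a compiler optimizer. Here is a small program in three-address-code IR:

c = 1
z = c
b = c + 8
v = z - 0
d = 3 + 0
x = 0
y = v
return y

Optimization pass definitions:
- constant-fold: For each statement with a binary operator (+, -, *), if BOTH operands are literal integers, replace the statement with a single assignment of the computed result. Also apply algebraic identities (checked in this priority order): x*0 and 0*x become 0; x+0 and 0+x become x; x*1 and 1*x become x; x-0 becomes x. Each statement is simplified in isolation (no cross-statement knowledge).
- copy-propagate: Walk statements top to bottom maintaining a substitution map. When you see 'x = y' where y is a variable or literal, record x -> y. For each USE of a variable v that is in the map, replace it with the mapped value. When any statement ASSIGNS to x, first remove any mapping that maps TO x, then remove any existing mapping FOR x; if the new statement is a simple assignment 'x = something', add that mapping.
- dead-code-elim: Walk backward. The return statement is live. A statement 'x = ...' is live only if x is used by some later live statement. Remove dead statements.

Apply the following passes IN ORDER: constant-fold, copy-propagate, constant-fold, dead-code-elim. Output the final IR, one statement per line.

Initial IR:
  c = 1
  z = c
  b = c + 8
  v = z - 0
  d = 3 + 0
  x = 0
  y = v
  return y
After constant-fold (8 stmts):
  c = 1
  z = c
  b = c + 8
  v = z
  d = 3
  x = 0
  y = v
  return y
After copy-propagate (8 stmts):
  c = 1
  z = 1
  b = 1 + 8
  v = 1
  d = 3
  x = 0
  y = 1
  return 1
After constant-fold (8 stmts):
  c = 1
  z = 1
  b = 9
  v = 1
  d = 3
  x = 0
  y = 1
  return 1
After dead-code-elim (1 stmts):
  return 1

Answer: return 1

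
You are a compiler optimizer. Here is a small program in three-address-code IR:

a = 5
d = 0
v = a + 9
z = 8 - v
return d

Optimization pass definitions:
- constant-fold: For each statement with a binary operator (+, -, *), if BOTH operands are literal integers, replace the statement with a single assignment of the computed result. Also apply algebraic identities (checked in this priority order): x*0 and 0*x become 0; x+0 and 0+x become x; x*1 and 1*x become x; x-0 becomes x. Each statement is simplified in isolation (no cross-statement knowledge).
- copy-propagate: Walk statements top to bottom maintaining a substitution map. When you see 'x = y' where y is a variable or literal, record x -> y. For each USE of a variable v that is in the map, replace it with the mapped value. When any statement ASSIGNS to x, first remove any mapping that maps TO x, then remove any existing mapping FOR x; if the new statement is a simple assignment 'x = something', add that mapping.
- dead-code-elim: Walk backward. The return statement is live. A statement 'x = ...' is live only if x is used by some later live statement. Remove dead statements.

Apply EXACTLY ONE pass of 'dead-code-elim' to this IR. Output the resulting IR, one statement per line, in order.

Answer: d = 0
return d

Derivation:
Applying dead-code-elim statement-by-statement:
  [5] return d  -> KEEP (return); live=['d']
  [4] z = 8 - v  -> DEAD (z not live)
  [3] v = a + 9  -> DEAD (v not live)
  [2] d = 0  -> KEEP; live=[]
  [1] a = 5  -> DEAD (a not live)
Result (2 stmts):
  d = 0
  return d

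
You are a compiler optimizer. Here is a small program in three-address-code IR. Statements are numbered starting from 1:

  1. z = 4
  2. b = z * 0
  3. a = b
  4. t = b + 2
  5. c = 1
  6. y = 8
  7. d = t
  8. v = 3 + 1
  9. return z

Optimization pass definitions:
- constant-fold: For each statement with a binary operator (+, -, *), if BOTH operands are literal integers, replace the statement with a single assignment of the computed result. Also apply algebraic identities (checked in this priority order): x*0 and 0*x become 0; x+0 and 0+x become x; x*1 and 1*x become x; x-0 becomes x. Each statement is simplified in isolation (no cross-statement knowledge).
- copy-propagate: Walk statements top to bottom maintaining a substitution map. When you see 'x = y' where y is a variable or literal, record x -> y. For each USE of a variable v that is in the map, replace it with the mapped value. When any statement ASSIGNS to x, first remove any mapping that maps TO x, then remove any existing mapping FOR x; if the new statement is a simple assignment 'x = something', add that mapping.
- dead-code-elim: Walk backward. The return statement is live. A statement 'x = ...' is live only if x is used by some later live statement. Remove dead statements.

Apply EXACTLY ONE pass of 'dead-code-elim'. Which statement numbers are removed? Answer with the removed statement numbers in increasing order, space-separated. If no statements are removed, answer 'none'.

Answer: 2 3 4 5 6 7 8

Derivation:
Backward liveness scan:
Stmt 1 'z = 4': KEEP (z is live); live-in = []
Stmt 2 'b = z * 0': DEAD (b not in live set ['z'])
Stmt 3 'a = b': DEAD (a not in live set ['z'])
Stmt 4 't = b + 2': DEAD (t not in live set ['z'])
Stmt 5 'c = 1': DEAD (c not in live set ['z'])
Stmt 6 'y = 8': DEAD (y not in live set ['z'])
Stmt 7 'd = t': DEAD (d not in live set ['z'])
Stmt 8 'v = 3 + 1': DEAD (v not in live set ['z'])
Stmt 9 'return z': KEEP (return); live-in = ['z']
Removed statement numbers: [2, 3, 4, 5, 6, 7, 8]
Surviving IR:
  z = 4
  return z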